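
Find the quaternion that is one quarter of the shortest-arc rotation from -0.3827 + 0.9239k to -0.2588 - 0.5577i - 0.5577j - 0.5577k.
-0.2378 + 0.1727i + 0.1727j + 0.9401k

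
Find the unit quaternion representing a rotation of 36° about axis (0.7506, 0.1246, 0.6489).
0.9511 + 0.2319i + 0.0385j + 0.2005k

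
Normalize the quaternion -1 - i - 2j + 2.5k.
-0.2857 - 0.2857i - 0.5714j + 0.7143k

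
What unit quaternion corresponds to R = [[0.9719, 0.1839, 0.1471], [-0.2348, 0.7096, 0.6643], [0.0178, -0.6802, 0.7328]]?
0.9239 - 0.3638i + 0.035j - 0.1133k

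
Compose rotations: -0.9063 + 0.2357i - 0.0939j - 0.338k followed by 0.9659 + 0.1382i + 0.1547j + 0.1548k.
-0.8411 + 0.0647i - 0.1477j - 0.5162k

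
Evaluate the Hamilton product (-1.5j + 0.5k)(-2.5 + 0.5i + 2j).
3 - i + 4j - 0.5k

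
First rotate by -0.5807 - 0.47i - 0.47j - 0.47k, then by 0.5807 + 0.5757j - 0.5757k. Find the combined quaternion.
-0.3372 - 0.8141i - 0.3367j + 0.332k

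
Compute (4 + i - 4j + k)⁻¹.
0.1176 - 0.0294i + 0.1176j - 0.0294k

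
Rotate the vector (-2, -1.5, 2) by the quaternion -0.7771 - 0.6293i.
(-2, -2.268, -1.051)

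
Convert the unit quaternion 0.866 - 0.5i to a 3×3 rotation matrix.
[[1, 0, 0], [0, 0.5, 0.866], [0, -0.866, 0.5]]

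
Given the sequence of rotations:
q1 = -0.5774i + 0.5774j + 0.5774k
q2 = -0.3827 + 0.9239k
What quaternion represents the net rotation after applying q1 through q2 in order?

q2 · q1 = -0.5335 - 0.3125i - 0.7544j - 0.221k
-0.5335 - 0.3125i - 0.7544j - 0.221k


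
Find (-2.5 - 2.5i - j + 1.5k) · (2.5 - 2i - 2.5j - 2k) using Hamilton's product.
-10.75 + 4.5i - 4.25j + 13k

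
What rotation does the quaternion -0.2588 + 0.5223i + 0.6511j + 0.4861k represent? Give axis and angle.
axis = (0.5407, 0.6741, 0.5032), θ = 7π/6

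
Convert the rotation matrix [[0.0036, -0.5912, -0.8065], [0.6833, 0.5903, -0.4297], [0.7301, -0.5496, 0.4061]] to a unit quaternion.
0.7071 - 0.0424i - 0.5433j + 0.4506k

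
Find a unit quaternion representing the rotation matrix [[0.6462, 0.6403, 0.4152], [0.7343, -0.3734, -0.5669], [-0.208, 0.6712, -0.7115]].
0.3746 + 0.8263i + 0.4159j + 0.0627k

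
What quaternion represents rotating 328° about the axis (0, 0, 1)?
-0.9613 + 0.2756k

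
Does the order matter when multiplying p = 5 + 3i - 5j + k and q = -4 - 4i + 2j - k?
Yes: pq = 3 - 29i + 29j - 23k ≠ 3 - 35i + 31j + 5k = qp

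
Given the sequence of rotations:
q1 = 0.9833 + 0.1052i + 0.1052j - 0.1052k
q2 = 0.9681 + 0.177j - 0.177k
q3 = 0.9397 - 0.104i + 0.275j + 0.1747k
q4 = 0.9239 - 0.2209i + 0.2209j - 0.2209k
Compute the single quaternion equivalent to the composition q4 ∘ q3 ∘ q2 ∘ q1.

q2 · q1 = 0.9147 + 0.1018i + 0.2573j - 0.2945k
q3 · q2 · q1 = 0.8508 - 0.1254i + 0.4805j - 0.1717k
q4 · q3 · q2 · q1 = 0.6143 - 0.2356i + 0.6216j - 0.425k
0.6143 - 0.2356i + 0.6216j - 0.425k


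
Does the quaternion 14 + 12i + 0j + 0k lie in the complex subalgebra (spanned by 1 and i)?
Yes. The quaternion 14 + 12i has j- and k-coefficients y = z = 0, so it lies in the complex subalgebra spanned by 1 and i.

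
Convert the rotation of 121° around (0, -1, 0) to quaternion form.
0.4924 - 0.8704j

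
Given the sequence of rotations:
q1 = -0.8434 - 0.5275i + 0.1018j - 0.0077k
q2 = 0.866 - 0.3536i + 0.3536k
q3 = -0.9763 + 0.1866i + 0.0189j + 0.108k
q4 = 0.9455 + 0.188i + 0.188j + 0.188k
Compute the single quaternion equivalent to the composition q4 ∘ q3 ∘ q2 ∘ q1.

q2 · q1 = -0.9142 - 0.1946i - 0.1011j - 0.3409k
q3 · q2 · q1 = 0.9676 + 0.0239i + 0.124j + 0.2189k
q4 · q3 · q2 · q1 = 0.8459 + 0.2223i + 0.2625j + 0.4077k
0.8459 + 0.2223i + 0.2625j + 0.4077k


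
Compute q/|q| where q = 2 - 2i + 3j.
0.4851 - 0.4851i + 0.7276j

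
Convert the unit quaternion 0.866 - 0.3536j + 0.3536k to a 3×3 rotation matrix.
[[0.4999, -0.6124, -0.6124], [0.6124, 0.7499, -0.2501], [0.6124, -0.2501, 0.7499]]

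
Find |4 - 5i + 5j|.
√66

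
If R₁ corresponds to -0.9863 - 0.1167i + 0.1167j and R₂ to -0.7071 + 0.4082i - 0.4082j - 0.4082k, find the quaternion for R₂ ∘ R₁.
0.7927 - 0.2725i + 0.3677j + 0.4026k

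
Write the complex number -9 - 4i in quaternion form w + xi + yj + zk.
-9 - 4i + 0j + 0k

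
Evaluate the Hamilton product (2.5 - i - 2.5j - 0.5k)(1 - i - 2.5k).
0.25 + 2.75i - 4.5j - 9.25k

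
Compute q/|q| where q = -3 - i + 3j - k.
-0.6708 - 0.2236i + 0.6708j - 0.2236k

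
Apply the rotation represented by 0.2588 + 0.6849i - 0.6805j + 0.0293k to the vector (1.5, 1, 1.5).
(-1.307, -1.907, -0.393)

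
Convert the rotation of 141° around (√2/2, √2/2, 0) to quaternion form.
0.3338 + 0.6665i + 0.6665j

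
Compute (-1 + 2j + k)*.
-1 - 2j - k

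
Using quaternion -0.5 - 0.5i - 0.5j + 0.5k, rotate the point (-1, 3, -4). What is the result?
(3, 4, 1)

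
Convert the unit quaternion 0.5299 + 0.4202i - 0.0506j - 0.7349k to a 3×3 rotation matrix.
[[-0.0853, 0.7363, -0.6712], [-0.8214, -0.4333, -0.371], [-0.564, 0.5197, 0.6417]]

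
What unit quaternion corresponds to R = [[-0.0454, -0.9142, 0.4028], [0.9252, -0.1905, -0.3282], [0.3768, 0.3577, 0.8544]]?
0.6361 + 0.2696i + 0.0102j + 0.7229k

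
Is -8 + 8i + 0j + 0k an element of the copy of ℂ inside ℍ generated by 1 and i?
Yes. The quaternion -8 + 8i has j- and k-coefficients y = z = 0, so it lies in the complex subalgebra spanned by 1 and i.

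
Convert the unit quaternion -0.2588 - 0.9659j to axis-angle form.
axis = (0, -1, 0), θ = 7π/6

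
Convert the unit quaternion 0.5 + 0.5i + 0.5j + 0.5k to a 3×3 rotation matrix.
[[0, 0, 1], [1, 0, 0], [0, 1, 0]]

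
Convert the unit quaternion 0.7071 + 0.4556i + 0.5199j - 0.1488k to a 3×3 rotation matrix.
[[0.4151, 0.6842, 0.5997], [0.2633, 0.5406, -0.799], [-0.8708, 0.4896, 0.0443]]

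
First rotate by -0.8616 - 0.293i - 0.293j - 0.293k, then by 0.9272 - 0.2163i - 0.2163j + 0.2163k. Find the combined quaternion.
-0.8623 + 0.0414i - 0.2121j - 0.458k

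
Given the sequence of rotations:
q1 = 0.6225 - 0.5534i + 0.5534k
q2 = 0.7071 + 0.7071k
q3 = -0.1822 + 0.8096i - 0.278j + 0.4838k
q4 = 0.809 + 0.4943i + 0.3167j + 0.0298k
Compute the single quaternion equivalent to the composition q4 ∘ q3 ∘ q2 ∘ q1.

q2 · q1 = 0.0489 - 0.3913i - 0.3913j + 0.8315k
q3 · q2 · q1 = -0.2032 + 0.069i - 0.8048j - 0.5534k
q4 · q3 · q2 · q1 = 0.0729 - 0.1959i - 0.4398j - 0.8734k
0.0729 - 0.1959i - 0.4398j - 0.8734k


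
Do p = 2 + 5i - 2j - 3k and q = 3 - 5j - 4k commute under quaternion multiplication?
No: pq = -16 + 8i + 4j - 42k ≠ -16 + 22i - 36j + 8k = qp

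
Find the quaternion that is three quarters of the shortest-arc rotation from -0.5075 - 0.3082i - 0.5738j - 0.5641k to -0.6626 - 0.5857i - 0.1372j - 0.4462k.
-0.642 - 0.5306i - 0.2561j - 0.4907k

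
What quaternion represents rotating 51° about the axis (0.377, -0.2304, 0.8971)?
0.9026 + 0.1623i - 0.0992j + 0.3862k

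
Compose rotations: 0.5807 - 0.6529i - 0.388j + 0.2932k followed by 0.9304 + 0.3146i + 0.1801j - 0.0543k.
0.8315 - 0.393i - 0.3132j + 0.2368k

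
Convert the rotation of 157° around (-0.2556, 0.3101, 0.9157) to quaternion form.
0.1994 - 0.2505i + 0.3039j + 0.8973k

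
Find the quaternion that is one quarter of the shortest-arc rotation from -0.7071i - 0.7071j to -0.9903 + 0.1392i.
0.358 - 0.6849i - 0.6346j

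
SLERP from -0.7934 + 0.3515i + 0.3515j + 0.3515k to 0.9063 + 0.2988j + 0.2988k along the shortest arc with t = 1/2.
-0.9784 + 0.2023i + 0.0303j + 0.0303k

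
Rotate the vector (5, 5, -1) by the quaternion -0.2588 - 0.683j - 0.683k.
(-6.451, 1.17, 2.83)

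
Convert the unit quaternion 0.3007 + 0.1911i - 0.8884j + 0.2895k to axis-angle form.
axis = (0.2004, -0.9315, 0.3035), θ = 145°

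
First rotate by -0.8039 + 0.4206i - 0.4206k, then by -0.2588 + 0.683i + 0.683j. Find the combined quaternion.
-0.0792 - 0.9452i - 0.2618j - 0.1784k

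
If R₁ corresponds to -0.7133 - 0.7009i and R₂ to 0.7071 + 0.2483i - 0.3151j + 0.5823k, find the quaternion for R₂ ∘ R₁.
-0.3303 - 0.6727i - 0.1834j - 0.6362k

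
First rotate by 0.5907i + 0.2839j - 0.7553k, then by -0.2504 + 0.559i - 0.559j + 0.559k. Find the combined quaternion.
0.2507 + 0.1156i + 0.6813j + 0.678k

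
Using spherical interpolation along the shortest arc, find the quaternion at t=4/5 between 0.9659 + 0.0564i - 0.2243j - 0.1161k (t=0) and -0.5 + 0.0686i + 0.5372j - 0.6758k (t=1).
0.6574 - 0.0452i - 0.5128j + 0.5503k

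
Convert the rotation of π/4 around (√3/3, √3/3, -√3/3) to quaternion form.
0.9239 + 0.2209i + 0.2209j - 0.2209k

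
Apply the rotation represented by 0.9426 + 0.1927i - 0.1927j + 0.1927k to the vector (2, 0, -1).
(1.992, 1.016, 0.024)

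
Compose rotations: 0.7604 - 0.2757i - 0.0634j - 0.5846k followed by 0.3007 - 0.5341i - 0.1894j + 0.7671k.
0.5178 - 0.3297i - 0.6868j + 0.3892k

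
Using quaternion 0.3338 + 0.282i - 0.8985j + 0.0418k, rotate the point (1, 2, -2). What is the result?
(-0.535, 1.723, 2.397)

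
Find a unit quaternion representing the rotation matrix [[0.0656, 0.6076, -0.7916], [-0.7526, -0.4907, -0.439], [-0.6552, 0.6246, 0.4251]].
-0.5 - 0.5318i + 0.0682j + 0.6801k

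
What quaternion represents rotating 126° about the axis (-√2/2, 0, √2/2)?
0.454 - 0.63i + 0.63k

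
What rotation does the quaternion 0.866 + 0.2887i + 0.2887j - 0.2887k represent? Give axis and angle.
axis = (√3/3, √3/3, -√3/3), θ = π/3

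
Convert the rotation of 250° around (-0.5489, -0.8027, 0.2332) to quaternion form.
-0.5736 - 0.4496i - 0.6575j + 0.191k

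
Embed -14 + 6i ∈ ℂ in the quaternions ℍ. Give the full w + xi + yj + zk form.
-14 + 6i + 0j + 0k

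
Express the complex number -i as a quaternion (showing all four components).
0 - i + 0j + 0k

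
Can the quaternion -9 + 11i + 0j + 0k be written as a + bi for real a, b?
Yes. The quaternion -9 + 11i has j- and k-coefficients y = z = 0, so it lies in the complex subalgebra spanned by 1 and i.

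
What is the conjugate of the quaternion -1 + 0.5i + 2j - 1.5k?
-1 - 0.5i - 2j + 1.5k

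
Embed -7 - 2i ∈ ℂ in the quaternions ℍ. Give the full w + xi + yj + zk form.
-7 - 2i + 0j + 0k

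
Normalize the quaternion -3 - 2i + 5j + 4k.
-0.4082 - 0.2722i + 0.6804j + 0.5443k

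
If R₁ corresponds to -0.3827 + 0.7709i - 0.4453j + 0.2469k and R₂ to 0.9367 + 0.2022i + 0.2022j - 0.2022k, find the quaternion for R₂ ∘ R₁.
-0.3744 + 0.6046i - 0.7003j + 0.0627k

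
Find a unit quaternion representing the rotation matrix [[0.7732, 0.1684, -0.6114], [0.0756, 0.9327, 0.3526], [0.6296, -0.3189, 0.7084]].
0.9239 - 0.1817i - 0.3358j - 0.0251k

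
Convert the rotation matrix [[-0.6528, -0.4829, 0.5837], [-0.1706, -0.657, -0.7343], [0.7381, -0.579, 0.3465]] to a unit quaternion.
0.0958 + 0.4055i - 0.4029j + 0.8149k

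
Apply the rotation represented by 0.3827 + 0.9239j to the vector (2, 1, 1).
(-0.707, 1, -2.121)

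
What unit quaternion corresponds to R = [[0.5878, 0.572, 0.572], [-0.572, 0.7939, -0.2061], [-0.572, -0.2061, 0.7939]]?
0.891 + 0.321j - 0.321k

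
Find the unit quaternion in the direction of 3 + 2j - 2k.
0.7276 + 0.4851j - 0.4851k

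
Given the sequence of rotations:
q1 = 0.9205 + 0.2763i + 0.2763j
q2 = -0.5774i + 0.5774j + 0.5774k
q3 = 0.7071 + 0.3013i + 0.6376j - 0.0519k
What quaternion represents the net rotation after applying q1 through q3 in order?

q2 · q1 = -0.691i + 0.691j + 0.2124k
q3 · q2 · q1 = -0.2214 - 0.3173i + 0.4605j + 0.799k
-0.2214 - 0.3173i + 0.4605j + 0.799k


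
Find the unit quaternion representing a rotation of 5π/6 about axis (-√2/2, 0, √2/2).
0.2588 - 0.683i + 0.683k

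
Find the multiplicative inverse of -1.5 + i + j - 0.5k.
-0.3333 - 0.2222i - 0.2222j + 0.1111k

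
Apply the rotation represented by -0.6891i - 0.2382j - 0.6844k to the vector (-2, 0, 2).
(1.987, -0.004, -2.013)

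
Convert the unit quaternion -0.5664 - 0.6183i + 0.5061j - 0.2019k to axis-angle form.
axis = (-0.7502, 0.6141, -0.245), θ = 249°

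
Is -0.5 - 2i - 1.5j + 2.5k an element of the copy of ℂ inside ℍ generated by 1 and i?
No. The quaternion -0.5 - 2i - 1.5j + 2.5k has j-coefficient y = -1.5 and k-coefficient z = 2.5, not both zero, so it does not lie in the complex subalgebra spanned by 1 and i.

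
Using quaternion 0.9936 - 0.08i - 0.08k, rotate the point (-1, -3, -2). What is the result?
(-1.49, -3.082, -1.51)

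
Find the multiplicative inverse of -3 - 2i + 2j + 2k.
-0.1429 + 0.0952i - 0.0952j - 0.0952k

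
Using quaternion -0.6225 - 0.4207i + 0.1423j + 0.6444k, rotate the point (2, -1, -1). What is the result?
(0.295, -1.319, -2.043)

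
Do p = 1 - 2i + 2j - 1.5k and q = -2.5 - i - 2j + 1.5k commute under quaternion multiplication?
No: pq = 1.75 + 4i - 2.5j + 11.25k ≠ 1.75 + 4i - 11.5j - 0.75k = qp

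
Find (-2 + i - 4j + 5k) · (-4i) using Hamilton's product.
4 + 8i - 20j - 16k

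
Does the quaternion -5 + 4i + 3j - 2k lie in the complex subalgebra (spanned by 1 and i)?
No. The quaternion -5 + 4i + 3j - 2k has j-coefficient y = 3 and k-coefficient z = -2, not both zero, so it does not lie in the complex subalgebra spanned by 1 and i.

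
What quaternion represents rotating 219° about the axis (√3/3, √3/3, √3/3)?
-0.3338 + 0.5442i + 0.5442j + 0.5442k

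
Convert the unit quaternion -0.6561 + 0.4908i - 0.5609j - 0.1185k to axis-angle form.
axis = (0.6503, -0.7432, -0.157), θ = 262°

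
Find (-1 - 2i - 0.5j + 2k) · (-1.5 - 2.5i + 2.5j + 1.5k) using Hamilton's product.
-5.25 - 0.25i - 3.75j - 10.75k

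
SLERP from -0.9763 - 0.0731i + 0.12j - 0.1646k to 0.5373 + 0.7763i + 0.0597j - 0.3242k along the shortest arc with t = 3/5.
-0.8176 - 0.5578i + 0.0156j + 0.142k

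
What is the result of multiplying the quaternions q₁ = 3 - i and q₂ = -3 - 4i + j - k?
-13 - 9i + 2j - 4k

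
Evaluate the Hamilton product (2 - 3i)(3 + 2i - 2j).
12 - 5i - 4j + 6k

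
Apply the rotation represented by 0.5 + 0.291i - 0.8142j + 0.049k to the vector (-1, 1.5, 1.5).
(-1.632, 1.107, -1.269)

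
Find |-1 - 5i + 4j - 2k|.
√46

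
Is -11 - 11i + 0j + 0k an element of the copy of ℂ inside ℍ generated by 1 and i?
Yes. The quaternion -11 - 11i has j- and k-coefficients y = z = 0, so it lies in the complex subalgebra spanned by 1 and i.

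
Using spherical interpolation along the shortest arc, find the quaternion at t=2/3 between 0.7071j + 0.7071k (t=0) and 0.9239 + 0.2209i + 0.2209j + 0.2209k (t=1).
0.7212 + 0.1724i + 0.4744j + 0.4744k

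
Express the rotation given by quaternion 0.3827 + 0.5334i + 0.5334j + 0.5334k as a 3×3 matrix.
[[-0.1381, 0.1608, 0.9773], [0.9773, -0.1381, 0.1608], [0.1608, 0.9773, -0.1381]]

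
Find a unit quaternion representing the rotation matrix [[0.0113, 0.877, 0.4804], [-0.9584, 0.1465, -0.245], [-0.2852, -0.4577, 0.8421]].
0.7071 - 0.0752i + 0.2707j - 0.6489k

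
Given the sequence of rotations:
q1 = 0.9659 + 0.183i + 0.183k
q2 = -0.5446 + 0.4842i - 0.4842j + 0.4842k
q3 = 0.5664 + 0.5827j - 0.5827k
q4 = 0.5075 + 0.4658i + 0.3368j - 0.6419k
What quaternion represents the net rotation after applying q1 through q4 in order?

q2 · q1 = -0.7032 + 0.2794i - 0.4677j + 0.4566k
q3 · q2 · q1 = 0.1403 + 0.1518i - 0.8375j + 0.5056k
q4 · q3 · q2 · q1 = 0.6071 - 0.2249i - 0.7107j - 0.2747k
0.6071 - 0.2249i - 0.7107j - 0.2747k


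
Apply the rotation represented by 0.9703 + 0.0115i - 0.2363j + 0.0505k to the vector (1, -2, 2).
(0.175, -1.989, 2.239)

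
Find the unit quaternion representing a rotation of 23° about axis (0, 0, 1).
0.9799 + 0.1994k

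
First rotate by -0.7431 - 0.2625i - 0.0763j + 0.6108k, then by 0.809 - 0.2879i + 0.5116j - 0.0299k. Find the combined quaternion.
-0.6194 + 0.3118i - 0.2582j + 0.6726k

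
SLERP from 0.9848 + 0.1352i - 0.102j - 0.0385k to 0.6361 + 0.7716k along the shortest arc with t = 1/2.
0.907 + 0.0757i - 0.0571j + 0.4102k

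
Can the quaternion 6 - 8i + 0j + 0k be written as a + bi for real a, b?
Yes. The quaternion 6 - 8i has j- and k-coefficients y = z = 0, so it lies in the complex subalgebra spanned by 1 and i.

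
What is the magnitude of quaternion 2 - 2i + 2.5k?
3.775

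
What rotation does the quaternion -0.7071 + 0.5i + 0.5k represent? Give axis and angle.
axis = (√2/2, 0, √2/2), θ = 3π/2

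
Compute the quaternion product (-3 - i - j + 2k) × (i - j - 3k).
6 + 2i + 2j + 11k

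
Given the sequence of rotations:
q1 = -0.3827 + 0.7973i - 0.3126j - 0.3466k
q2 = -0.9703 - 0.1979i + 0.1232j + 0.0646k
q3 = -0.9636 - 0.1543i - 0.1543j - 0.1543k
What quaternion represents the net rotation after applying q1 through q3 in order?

q2 · q1 = 0.59 - 0.7204i + 0.2391j + 0.2752k
q3 · q2 · q1 = -0.6003 + 0.5976i - 0.1678j - 0.5043k
-0.6003 + 0.5976i - 0.1678j - 0.5043k


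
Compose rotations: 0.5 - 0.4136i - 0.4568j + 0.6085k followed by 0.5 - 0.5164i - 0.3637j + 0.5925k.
-0.4903 - 0.4157i - 0.3411j + 0.686k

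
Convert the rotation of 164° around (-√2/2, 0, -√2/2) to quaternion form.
0.1392 - 0.7002i - 0.7002k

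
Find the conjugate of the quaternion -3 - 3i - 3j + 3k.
-3 + 3i + 3j - 3k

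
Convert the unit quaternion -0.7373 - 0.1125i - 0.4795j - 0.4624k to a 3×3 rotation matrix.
[[0.1125, -0.574, 0.8111], [0.7897, 0.5471, 0.2775], [-0.603, 0.6093, 0.5148]]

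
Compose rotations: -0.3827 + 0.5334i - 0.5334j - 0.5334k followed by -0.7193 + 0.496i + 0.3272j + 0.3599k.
0.3772 - 0.5561i + 0.715j - 0.1932k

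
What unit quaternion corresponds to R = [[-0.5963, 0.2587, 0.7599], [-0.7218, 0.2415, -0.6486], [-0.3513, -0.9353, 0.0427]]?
0.4147 - 0.1728i + 0.6699j - 0.5911k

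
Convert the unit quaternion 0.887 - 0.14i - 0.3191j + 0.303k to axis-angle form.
axis = (-0.3032, -0.691, 0.6562), θ = 55°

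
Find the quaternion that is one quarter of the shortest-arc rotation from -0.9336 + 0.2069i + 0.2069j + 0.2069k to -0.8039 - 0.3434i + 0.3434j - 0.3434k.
-0.9611 + 0.0676i + 0.2591j + 0.0676k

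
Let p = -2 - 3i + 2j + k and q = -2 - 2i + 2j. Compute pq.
-6 + 8i - 10j - 4k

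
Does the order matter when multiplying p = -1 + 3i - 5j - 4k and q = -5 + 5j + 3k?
Yes: pq = 42 - 10i + 11j + 32k ≠ 42 - 20i + 29j + 2k = qp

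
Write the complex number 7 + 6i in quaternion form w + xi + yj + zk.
7 + 6i + 0j + 0k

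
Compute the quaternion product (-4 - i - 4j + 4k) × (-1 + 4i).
8 - 15i + 20j + 12k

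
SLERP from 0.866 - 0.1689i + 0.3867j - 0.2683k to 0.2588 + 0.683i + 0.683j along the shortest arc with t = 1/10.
0.8517 - 0.0724i + 0.4528j - 0.2536k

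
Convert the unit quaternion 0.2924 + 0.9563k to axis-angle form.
axis = (0, 0, 1), θ = 146°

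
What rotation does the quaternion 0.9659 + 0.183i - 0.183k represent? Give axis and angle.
axis = (√2/2, 0, -√2/2), θ = π/6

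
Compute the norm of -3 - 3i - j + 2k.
√23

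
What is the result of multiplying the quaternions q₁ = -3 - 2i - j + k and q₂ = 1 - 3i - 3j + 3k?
-15 + 7i + 11j - 5k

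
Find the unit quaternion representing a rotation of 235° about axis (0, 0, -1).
-0.4617 - 0.887k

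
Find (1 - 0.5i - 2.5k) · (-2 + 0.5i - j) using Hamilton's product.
-1.75 - i - 2.25j + 5.5k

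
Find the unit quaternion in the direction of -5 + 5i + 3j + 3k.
-0.6063 + 0.6063i + 0.3638j + 0.3638k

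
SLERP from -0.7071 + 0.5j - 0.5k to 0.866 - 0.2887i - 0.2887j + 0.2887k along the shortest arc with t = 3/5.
-0.822 + 0.177i + 0.3828j - 0.3828k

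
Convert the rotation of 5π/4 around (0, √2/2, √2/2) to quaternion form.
-0.3827 + 0.6533j + 0.6533k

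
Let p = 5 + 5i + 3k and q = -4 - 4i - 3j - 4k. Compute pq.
12 - 31i - 7j - 47k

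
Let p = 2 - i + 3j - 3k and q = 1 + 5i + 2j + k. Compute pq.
4 + 18i - 7j - 18k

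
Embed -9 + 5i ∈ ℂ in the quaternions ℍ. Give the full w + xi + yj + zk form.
-9 + 5i + 0j + 0k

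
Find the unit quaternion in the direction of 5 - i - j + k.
0.9449 - 0.189i - 0.189j + 0.189k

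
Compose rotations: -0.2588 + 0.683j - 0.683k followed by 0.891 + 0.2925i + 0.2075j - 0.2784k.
-0.5625 - 0.0273i + 0.7546j - 0.3367k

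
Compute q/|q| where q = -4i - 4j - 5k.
-0.5298i - 0.5298j - 0.6623k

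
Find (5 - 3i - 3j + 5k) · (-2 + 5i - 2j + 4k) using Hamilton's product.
-21 + 29i + 33j + 31k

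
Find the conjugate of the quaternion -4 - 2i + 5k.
-4 + 2i - 5k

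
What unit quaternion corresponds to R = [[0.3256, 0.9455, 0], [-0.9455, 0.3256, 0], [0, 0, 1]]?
0.8141 - 0.5807k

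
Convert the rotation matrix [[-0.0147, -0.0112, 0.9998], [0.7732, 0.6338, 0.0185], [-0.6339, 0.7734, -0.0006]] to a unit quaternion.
0.6361 + 0.2967i + 0.6421j + 0.3083k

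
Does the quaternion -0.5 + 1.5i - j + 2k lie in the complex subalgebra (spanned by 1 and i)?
No. The quaternion -0.5 + 1.5i - j + 2k has j-coefficient y = -1 and k-coefficient z = 2, not both zero, so it does not lie in the complex subalgebra spanned by 1 and i.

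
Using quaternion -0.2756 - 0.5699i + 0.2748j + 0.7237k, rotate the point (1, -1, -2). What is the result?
(1.668, -0.182, -1.784)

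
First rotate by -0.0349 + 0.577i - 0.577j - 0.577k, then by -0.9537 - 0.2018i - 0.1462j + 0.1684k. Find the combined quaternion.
0.1625 - 0.3617i + 0.5361j + 0.7452k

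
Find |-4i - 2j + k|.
√21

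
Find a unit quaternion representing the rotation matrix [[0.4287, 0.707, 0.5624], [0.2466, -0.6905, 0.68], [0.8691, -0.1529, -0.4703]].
-0.2588 + 0.8046i + 0.2963j + 0.4448k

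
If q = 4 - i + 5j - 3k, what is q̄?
4 + i - 5j + 3k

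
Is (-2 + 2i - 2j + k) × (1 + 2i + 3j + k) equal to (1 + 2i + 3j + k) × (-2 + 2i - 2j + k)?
No: pq = -1 - 7i - 8j + 9k ≠ -1 + 3i - 8j - 11k = qp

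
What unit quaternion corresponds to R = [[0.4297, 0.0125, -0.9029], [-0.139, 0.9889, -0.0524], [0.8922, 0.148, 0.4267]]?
0.8434 + 0.0594i - 0.5321j - 0.0449k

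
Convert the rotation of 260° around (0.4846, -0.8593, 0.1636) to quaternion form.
-0.6428 + 0.3712i - 0.6583j + 0.1253k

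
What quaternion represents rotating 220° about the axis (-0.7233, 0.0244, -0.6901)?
-0.342 - 0.6797i + 0.0229j - 0.6485k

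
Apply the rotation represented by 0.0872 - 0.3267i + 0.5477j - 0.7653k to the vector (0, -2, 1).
(1.044, -0.012, 1.977)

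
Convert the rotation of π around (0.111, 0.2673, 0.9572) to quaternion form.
0.111i + 0.2673j + 0.9572k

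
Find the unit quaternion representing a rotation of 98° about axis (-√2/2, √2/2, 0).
0.6561 - 0.5337i + 0.5337j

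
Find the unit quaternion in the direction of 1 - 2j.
0.4472 - 0.8944j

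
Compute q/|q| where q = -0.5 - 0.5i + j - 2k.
-0.2132 - 0.2132i + 0.4264j - 0.8528k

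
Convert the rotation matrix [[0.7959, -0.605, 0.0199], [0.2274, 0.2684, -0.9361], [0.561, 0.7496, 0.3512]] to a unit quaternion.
0.7771 + 0.5423i - 0.1741j + 0.2678k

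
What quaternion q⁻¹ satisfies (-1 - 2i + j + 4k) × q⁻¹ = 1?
-0.0455 + 0.0909i - 0.0455j - 0.1818k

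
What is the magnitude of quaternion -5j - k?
√26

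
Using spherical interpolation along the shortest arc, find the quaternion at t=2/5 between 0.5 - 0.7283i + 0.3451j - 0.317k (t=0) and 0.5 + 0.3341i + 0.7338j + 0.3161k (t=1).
0.6501 - 0.3715i + 0.6592j - 0.0692k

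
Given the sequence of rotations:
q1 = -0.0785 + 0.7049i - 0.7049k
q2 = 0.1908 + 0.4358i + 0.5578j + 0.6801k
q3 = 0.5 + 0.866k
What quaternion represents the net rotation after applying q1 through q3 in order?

q2 · q1 = 0.1572 - 0.2929i + 0.7428j - 0.5811k
q3 · q2 · q1 = 0.5818 - 0.7897i + 0.1177j - 0.1544k
0.5818 - 0.7897i + 0.1177j - 0.1544k


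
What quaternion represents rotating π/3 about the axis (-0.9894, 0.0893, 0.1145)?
0.866 - 0.4947i + 0.0447j + 0.0573k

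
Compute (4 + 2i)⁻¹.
0.2 - 0.1i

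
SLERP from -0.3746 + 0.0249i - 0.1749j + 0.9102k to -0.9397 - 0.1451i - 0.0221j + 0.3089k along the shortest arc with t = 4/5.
-0.8748 - 0.1163i - 0.0584j + 0.4666k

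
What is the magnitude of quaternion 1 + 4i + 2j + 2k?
5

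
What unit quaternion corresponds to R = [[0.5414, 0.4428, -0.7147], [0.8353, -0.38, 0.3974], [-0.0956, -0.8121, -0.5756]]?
-0.3827 + 0.7901i + 0.4044j - 0.2564k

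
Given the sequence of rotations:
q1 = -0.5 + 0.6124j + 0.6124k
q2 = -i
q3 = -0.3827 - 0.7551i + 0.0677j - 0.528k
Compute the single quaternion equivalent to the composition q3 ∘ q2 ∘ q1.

q2 · q1 = 0.5i + 0.6124j - 0.6124k
q3 · q2 · q1 = 0.0127 + 0.0905i - 0.9608j - 0.2619k
0.0127 + 0.0905i - 0.9608j - 0.2619k


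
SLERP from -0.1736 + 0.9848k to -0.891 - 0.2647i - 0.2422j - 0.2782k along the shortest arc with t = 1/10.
-0.039 + 0.0386i + 0.0353j + 0.9979k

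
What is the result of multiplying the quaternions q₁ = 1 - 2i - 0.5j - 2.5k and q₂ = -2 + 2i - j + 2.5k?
7.75 + 2.25i + 10.5k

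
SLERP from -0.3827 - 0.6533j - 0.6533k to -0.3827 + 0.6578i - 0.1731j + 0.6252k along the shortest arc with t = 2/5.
-0.0831 - 0.3582i - 0.4033j - 0.838k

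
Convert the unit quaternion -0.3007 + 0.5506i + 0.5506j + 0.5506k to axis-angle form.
axis = (√3/3, √3/3, √3/3), θ = 215°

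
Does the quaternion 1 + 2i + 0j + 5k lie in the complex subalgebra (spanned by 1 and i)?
No. The quaternion 1 + 2i + 5k has j-coefficient y = 0 and k-coefficient z = 5, not both zero, so it does not lie in the complex subalgebra spanned by 1 and i.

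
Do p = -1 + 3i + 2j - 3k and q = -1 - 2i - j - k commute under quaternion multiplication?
No: pq = 6 - 6i + 8j + 5k ≠ 6 + 4i - 10j + 3k = qp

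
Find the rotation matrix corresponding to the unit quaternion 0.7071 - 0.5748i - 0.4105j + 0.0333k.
[[0.6608, 0.4248, -0.6188], [0.519, 0.337, 0.7855], [0.5422, -0.8402, 0.0022]]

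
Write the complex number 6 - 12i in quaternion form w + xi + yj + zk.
6 - 12i + 0j + 0k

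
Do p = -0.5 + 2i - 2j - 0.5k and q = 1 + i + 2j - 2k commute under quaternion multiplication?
No: pq = 0.5 + 6.5i + 0.5j + 6.5k ≠ 0.5 - 3.5i - 6.5j - 5.5k = qp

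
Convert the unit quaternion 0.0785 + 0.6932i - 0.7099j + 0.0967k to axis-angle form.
axis = (0.6953, -0.7121, 0.097), θ = 171°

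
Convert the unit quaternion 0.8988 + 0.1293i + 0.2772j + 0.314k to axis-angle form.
axis = (0.295, 0.6324, 0.7163), θ = 52°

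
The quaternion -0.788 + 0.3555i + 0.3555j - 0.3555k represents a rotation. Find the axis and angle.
axis = (√3/3, √3/3, -√3/3), θ = 284°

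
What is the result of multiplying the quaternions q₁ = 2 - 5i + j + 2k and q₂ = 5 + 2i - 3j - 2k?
27 - 17i - 7j + 19k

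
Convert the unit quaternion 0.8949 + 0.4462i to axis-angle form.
axis = (1, 0, 0), θ = 53°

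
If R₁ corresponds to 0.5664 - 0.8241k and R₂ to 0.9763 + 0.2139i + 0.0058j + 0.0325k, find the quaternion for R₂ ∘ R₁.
0.5798 + 0.1164i + 0.1796j - 0.7862k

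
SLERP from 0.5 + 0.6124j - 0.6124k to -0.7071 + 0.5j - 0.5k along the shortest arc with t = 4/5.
-0.5 + 0.6124j - 0.6124k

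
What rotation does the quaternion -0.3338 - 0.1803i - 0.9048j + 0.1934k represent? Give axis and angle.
axis = (-0.1913, -0.9599, 0.2052), θ = 219°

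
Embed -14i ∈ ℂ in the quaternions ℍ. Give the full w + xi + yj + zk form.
0 - 14i + 0j + 0k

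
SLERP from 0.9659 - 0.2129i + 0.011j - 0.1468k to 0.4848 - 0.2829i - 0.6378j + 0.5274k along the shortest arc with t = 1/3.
0.923 - 0.2745i - 0.2493j + 0.1024k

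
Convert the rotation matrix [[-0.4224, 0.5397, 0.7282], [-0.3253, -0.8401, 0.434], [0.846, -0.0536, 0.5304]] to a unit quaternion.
-0.2588 + 0.471i + 0.1138j + 0.8356k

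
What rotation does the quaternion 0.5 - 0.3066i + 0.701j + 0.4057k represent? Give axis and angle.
axis = (-0.354, 0.8094, 0.4685), θ = 2π/3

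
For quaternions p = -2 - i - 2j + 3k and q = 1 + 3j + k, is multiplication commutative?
No: pq = 1 - 12i - 7j - 2k ≠ 1 + 10i - 9j + 4k = qp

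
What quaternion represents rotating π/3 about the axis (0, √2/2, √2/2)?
0.866 + 0.3536j + 0.3536k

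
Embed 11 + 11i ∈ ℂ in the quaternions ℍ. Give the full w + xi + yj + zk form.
11 + 11i + 0j + 0k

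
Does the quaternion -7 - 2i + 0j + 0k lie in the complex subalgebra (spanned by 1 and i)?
Yes. The quaternion -7 - 2i has j- and k-coefficients y = z = 0, so it lies in the complex subalgebra spanned by 1 and i.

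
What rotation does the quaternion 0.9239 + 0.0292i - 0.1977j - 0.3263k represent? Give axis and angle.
axis = (0.0763, -0.5167, -0.8528), θ = π/4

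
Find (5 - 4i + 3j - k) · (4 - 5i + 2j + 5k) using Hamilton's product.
-1 - 24i + 47j + 28k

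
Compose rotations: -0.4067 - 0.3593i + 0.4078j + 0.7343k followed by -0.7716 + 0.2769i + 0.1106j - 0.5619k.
0.7808 + 0.475i - 0.3611j - 0.1854k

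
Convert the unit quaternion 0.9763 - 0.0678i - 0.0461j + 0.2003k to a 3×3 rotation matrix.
[[0.9155, -0.3849, -0.1172], [0.3974, 0.9106, 0.1139], [0.0629, -0.1509, 0.9866]]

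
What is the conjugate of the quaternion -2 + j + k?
-2 - j - k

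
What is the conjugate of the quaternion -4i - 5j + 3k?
4i + 5j - 3k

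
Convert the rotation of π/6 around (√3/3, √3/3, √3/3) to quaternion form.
0.9659 + 0.1494i + 0.1494j + 0.1494k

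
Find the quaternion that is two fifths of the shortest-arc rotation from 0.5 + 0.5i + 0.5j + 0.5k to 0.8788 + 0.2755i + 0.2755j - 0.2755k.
0.7335 + 0.4579i + 0.4579j + 0.2063k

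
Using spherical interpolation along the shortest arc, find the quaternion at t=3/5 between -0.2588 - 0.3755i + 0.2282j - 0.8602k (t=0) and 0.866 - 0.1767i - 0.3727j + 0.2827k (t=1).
-0.7123 - 0.0569i + 0.3617j - 0.5988k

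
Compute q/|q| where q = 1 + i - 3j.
0.3015 + 0.3015i - 0.9045j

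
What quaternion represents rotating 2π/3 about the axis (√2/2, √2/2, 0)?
0.5 + 0.6124i + 0.6124j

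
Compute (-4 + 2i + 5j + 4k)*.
-4 - 2i - 5j - 4k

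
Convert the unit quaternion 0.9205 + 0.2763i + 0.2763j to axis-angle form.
axis = (√2/2, √2/2, 0), θ = 46°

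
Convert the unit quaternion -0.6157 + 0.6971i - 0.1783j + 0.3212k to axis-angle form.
axis = (0.8847, -0.2263, 0.4076), θ = 256°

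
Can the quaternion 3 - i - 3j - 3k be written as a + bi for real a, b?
No. The quaternion 3 - i - 3j - 3k has j-coefficient y = -3 and k-coefficient z = -3, not both zero, so it does not lie in the complex subalgebra spanned by 1 and i.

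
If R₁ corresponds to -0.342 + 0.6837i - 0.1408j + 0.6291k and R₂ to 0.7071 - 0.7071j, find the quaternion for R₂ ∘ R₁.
-0.3414 + 0.0386i + 0.1423j + 0.9283k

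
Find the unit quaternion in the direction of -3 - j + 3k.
-0.6882 - 0.2294j + 0.6882k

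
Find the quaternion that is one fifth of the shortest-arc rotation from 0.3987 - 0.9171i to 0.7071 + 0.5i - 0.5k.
0.166 - 0.9762i + 0.1397k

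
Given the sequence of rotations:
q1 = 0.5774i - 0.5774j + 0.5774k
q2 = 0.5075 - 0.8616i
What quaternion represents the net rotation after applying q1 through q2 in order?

q2 · q1 = 0.4975 + 0.293i + 0.2045j + 0.7905k
0.4975 + 0.293i + 0.2045j + 0.7905k


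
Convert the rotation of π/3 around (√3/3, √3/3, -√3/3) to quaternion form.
0.866 + 0.2887i + 0.2887j - 0.2887k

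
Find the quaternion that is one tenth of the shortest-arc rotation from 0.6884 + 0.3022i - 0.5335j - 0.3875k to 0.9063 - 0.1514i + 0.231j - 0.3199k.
0.7446 + 0.2627i - 0.4681j - 0.3969k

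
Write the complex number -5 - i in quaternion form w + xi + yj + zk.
-5 - i + 0j + 0k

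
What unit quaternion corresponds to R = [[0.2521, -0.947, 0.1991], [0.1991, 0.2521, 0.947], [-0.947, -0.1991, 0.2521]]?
0.6626 - 0.4324i + 0.4324j + 0.4324k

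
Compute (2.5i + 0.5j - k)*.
-2.5i - 0.5j + k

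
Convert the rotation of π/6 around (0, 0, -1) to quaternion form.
0.9659 - 0.2588k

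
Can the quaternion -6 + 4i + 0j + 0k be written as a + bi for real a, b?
Yes. The quaternion -6 + 4i has j- and k-coefficients y = z = 0, so it lies in the complex subalgebra spanned by 1 and i.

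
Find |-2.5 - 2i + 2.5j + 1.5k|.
4.33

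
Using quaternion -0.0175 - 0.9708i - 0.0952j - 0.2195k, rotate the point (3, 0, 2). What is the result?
(3.516, 0.593, -0.538)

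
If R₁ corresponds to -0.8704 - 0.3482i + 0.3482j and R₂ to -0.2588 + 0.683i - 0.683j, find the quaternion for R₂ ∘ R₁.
0.7009 - 0.5044i + 0.5044j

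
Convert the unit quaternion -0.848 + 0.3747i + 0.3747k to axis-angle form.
axis = (√2/2, 0, √2/2), θ = 296°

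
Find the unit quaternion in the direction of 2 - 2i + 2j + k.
0.5547 - 0.5547i + 0.5547j + 0.2774k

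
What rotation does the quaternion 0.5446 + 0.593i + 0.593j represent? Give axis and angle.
axis = (√2/2, √2/2, 0), θ = 114°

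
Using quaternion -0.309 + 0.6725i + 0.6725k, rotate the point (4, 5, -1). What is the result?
(1.555, -6.123, 1.445)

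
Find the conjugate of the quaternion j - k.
-j + k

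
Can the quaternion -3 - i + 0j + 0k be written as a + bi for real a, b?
Yes. The quaternion -3 - i has j- and k-coefficients y = z = 0, so it lies in the complex subalgebra spanned by 1 and i.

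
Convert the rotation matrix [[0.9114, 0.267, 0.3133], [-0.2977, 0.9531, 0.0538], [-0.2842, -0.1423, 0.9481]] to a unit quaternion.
0.9763 - 0.0502i + 0.153j - 0.1446k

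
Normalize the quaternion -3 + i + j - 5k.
-0.5 + 0.1667i + 0.1667j - 0.8333k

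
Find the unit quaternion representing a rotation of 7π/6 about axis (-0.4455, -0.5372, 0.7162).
-0.2588 - 0.4303i - 0.5189j + 0.6918k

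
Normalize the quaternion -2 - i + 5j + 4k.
-0.2949 - 0.1474i + 0.7372j + 0.5898k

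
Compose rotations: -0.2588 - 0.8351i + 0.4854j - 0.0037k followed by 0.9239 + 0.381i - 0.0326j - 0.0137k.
0.0948 - 0.8634i + 0.4697j + 0.1578k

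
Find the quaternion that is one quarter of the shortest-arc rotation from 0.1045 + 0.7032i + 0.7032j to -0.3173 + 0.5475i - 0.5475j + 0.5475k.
0.2146 + 0.4377i + 0.8486j - 0.2054k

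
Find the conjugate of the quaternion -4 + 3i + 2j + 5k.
-4 - 3i - 2j - 5k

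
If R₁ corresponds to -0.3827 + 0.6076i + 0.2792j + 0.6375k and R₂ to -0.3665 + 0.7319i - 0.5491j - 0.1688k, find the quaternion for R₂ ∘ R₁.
-0.0435 - 0.8057i - 0.4613j + 0.3689k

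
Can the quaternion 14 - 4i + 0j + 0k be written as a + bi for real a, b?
Yes. The quaternion 14 - 4i has j- and k-coefficients y = z = 0, so it lies in the complex subalgebra spanned by 1 and i.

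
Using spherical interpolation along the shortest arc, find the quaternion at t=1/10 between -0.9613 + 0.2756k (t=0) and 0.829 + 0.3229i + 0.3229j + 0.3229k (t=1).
-0.9748 - 0.0358i - 0.0358j + 0.2173k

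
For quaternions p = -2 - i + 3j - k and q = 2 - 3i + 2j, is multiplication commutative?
No: pq = -13 + 6i + 5j + 5k ≠ -13 + 2i - j - 9k = qp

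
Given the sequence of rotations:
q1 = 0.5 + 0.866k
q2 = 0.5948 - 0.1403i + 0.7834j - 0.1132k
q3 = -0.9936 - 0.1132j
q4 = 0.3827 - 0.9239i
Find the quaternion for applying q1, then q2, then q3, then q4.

q2 · q1 = 0.3954 + 0.6083i + 0.5132j + 0.4585k
q3 · q2 · q1 = -0.3348 - 0.6563i - 0.5547j - 0.3867k
q4 · q3 · q2 · q1 = -0.7345 + 0.0582i - 0.5696j + 0.3645k
-0.7345 + 0.0582i - 0.5696j + 0.3645k


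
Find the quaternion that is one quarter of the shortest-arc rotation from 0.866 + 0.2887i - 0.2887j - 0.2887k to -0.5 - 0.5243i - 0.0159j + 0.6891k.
0.8067 + 0.3651i - 0.2198j - 0.4094k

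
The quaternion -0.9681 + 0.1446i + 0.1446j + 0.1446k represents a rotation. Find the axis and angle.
axis = (√3/3, √3/3, √3/3), θ = 331°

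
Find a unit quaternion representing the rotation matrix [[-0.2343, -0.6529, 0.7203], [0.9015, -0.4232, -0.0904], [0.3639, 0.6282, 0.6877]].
0.5075 + 0.354i + 0.1756j + 0.7657k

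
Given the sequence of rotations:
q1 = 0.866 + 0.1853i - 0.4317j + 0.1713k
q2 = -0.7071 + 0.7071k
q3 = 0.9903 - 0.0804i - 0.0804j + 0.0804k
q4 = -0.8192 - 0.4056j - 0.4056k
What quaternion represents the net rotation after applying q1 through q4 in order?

q2 · q1 = -0.7335 + 0.1742i + 0.4363j + 0.4912k
q3 · q2 · q1 = -0.7168 + 0.1569i + 0.5445j + 0.4064k
q4 · q3 · q2 · q1 = 0.9729 - 0.0725i - 0.219j + 0.0214k
0.9729 - 0.0725i - 0.219j + 0.0214k


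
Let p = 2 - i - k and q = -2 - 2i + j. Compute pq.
-6 - i + 4j + k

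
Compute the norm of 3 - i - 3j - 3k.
√28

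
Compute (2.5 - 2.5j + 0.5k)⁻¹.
0.1961 + 0.1961j - 0.0392k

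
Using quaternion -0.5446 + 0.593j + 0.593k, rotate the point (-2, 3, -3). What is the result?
(4.689, 0.072, -0.072)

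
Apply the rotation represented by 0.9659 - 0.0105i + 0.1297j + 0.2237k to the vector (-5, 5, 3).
(-5.768, 2.586, 4.363)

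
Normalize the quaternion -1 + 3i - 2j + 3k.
-0.2085 + 0.6255i - 0.417j + 0.6255k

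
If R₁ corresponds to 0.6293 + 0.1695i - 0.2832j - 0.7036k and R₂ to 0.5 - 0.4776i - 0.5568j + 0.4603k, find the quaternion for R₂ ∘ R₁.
0.5618 + 0.3063i - 0.75j + 0.1675k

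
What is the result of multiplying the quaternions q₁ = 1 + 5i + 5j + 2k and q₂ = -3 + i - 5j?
17 - 4i - 18j - 36k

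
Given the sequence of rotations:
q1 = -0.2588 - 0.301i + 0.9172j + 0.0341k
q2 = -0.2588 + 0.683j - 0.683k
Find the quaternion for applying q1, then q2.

q2 · q1 = -0.5362 + 0.7276i - 0.2085j + 0.3735k
-0.5362 + 0.7276i - 0.2085j + 0.3735k


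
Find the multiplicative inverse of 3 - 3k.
0.1667 + 0.1667k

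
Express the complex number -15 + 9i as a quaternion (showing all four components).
-15 + 9i + 0j + 0k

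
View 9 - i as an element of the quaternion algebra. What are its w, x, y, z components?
9 - i + 0j + 0k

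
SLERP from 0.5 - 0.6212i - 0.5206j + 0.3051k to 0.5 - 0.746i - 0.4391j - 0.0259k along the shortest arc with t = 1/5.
0.5054 - 0.6534i - 0.5096j + 0.2408k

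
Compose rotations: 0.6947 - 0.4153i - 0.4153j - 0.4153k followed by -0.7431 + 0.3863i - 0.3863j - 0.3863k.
-0.6767 + 0.577i + 0.3611j - 0.2806k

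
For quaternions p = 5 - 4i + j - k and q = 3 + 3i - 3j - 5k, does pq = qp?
No: pq = 25 - 5i - 35j - 19k ≠ 25 + 11i + 11j - 37k = qp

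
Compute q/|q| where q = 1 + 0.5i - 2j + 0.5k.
0.4264 + 0.2132i - 0.8528j + 0.2132k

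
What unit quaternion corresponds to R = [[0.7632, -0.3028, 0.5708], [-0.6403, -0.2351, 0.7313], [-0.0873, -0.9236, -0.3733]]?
0.5373 - 0.77i + 0.3062j - 0.157k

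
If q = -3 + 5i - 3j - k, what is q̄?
-3 - 5i + 3j + k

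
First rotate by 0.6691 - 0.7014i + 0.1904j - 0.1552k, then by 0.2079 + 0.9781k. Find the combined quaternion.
0.2909 - 0.3321i - 0.6465j + 0.6222k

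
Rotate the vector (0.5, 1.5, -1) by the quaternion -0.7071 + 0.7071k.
(1.5, -0.5, -1)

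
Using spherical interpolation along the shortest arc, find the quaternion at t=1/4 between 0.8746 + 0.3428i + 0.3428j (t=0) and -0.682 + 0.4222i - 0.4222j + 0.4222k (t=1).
0.8971 + 0.1533i + 0.3962j - 0.1214k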